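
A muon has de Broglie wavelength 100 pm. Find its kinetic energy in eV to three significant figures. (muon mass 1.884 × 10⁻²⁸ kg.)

p = h/λ = 6.626 × 10⁻³⁴ / 1.000 × 10⁻¹⁰ = 6.626 × 10⁻²⁴ kg·m/s.
KE = p²/(2m) = (6.626 × 10⁻²⁴)² / (2 × 1.884 × 10⁻²⁸) = 1.165 × 10⁻¹⁹ J = 0.727 eV.

KE = 0.727 eV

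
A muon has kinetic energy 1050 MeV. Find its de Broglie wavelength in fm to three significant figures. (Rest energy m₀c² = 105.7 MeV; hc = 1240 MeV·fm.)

λ = 1.08 fm

Total energy E = KE + m₀c² = 1050 + 105.7 = 1155.7 MeV.
(pc)² = E² − (m₀c²)² = (1155.7)² − (105.7)² = 1.324 × 10⁶ MeV², so pc = 1151 MeV.
λ = hc/(pc) = 1240 MeV·fm / 1151 MeV = 1.08 fm.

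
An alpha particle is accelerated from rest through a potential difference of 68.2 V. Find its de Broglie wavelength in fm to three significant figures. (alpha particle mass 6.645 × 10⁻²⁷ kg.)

KE = 2eV = 2 × 1.602 × 10⁻¹⁹ × 68.20 = 2.185 × 10⁻¹⁷ J.
p = √(2mKE) = √(2 × 6.645 × 10⁻²⁷ × 2.185 × 10⁻¹⁷) = 5.389 × 10⁻²² kg·m/s.
λ = h/p = 6.626 × 10⁻³⁴ / 5.389 × 10⁻²² = 1.23 × 10⁻¹² m = 1230 fm.

λ = 1230 fm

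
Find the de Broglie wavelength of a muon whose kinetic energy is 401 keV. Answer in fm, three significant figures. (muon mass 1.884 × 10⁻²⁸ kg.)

KE = 401 keV = 6.424 × 10⁻¹⁴ J.
p = √(2mKE) = √(2 × 1.884 × 10⁻²⁸ × 6.424 × 10⁻¹⁴) = 4.920 × 10⁻²¹ kg·m/s.
λ = h/p = 6.626 × 10⁻³⁴ / 4.920 × 10⁻²¹ = 1.35 × 10⁻¹³ m = 135 fm.

λ = 135 fm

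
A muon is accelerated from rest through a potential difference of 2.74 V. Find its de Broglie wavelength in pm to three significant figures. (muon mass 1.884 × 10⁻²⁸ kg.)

λ = 51.5 pm

KE = eV = 1.602 × 10⁻¹⁹ × 2.740 = 4.389 × 10⁻¹⁹ J.
p = √(2mKE) = √(2 × 1.884 × 10⁻²⁸ × 4.389 × 10⁻¹⁹) = 1.286 × 10⁻²³ kg·m/s.
λ = h/p = 6.626 × 10⁻³⁴ / 1.286 × 10⁻²³ = 5.15 × 10⁻¹¹ m = 51.5 pm.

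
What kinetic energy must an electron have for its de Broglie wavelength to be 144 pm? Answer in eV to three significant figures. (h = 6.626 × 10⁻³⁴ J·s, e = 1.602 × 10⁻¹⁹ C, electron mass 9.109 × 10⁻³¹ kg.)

KE = 72.5 eV

p = h/λ = 6.626 × 10⁻³⁴ / 1.440 × 10⁻¹⁰ = 4.601 × 10⁻²⁴ kg·m/s.
KE = p²/(2m) = (4.601 × 10⁻²⁴)² / (2 × 9.109 × 10⁻³¹) = 1.162 × 10⁻¹⁷ J = 72.5 eV.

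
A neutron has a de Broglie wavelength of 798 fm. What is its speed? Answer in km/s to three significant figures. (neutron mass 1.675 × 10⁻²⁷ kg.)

p = h/λ = 6.626 × 10⁻³⁴ / 7.980 × 10⁻¹³ = 8.303 × 10⁻²² kg·m/s.
v = p/m = 8.303 × 10⁻²² / 1.675 × 10⁻²⁷ = 4.96 × 10⁵ m/s = 496 km/s.

v = 496 km/s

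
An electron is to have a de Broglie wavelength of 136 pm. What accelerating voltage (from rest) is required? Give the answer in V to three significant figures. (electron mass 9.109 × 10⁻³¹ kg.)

p = h/λ = 6.626 × 10⁻³⁴ / 1.360 × 10⁻¹⁰ = 4.872 × 10⁻²⁴ kg·m/s.
KE = p²/(2m) = 1.303 × 10⁻¹⁷ J.
V = KE/e = 1.303 × 10⁻¹⁷ / (1.602 × 10⁻¹⁹) = 81.3 V.

V = 81.3 V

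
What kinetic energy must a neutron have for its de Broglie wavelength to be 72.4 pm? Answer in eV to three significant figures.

p = h/λ = 6.626 × 10⁻³⁴ / 7.240 × 10⁻¹¹ = 9.152 × 10⁻²⁴ kg·m/s.
KE = p²/(2m) = (9.152 × 10⁻²⁴)² / (2 × 1.675 × 10⁻²⁷) = 2.500 × 10⁻²⁰ J = 0.156 eV.

KE = 0.156 eV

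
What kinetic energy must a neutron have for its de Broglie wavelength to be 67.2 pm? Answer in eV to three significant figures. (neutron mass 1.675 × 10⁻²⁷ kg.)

KE = 0.181 eV

p = h/λ = 6.626 × 10⁻³⁴ / 6.720 × 10⁻¹¹ = 9.860 × 10⁻²⁴ kg·m/s.
KE = p²/(2m) = (9.860 × 10⁻²⁴)² / (2 × 1.675 × 10⁻²⁷) = 2.902 × 10⁻²⁰ J = 0.181 eV.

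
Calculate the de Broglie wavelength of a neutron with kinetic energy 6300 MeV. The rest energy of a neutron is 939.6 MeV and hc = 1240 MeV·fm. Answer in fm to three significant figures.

Total energy E = KE + m₀c² = 6300 + 939.6 = 7239.6 MeV.
(pc)² = E² − (m₀c²)² = (7239.6)² − (939.6)² = 5.153 × 10⁷ MeV², so pc = 7178 MeV.
λ = hc/(pc) = 1240 MeV·fm / 7178 MeV = 0.173 fm.

λ = 0.173 fm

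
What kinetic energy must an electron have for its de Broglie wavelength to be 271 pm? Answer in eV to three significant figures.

KE = 20.5 eV

p = h/λ = 6.626 × 10⁻³⁴ / 2.710 × 10⁻¹⁰ = 2.445 × 10⁻²⁴ kg·m/s.
KE = p²/(2m) = (2.445 × 10⁻²⁴)² / (2 × 9.109 × 10⁻³¹) = 3.281 × 10⁻¹⁸ J = 20.5 eV.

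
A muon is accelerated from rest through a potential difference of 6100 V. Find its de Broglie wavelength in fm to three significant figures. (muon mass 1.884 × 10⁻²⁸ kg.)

KE = eV = 1.602 × 10⁻¹⁹ × 6100 = 9.772 × 10⁻¹⁶ J.
p = √(2mKE) = √(2 × 1.884 × 10⁻²⁸ × 9.772 × 10⁻¹⁶) = 6.068 × 10⁻²² kg·m/s.
λ = h/p = 6.626 × 10⁻³⁴ / 6.068 × 10⁻²² = 1.09 × 10⁻¹² m = 1090 fm.

λ = 1090 fm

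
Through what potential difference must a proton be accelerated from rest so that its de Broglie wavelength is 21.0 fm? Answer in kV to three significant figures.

p = h/λ = 6.626 × 10⁻³⁴ / 2.100 × 10⁻¹⁴ = 3.155 × 10⁻²⁰ kg·m/s.
KE = p²/(2m) = 2.975 × 10⁻¹³ J.
V = KE/e = 2.975 × 10⁻¹³ / (1.602 × 10⁻¹⁹) = 1860 kV.

V = 1860 kV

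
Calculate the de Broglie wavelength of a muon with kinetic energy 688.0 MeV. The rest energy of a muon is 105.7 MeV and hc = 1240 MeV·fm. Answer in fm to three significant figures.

λ = 1.58 fm

Total energy E = KE + m₀c² = 688.0 + 105.7 = 793.7 MeV.
(pc)² = E² − (m₀c²)² = (793.7)² − (105.7)² = 6.188 × 10⁵ MeV², so pc = 786.6 MeV.
λ = hc/(pc) = 1240 MeV·fm / 786.6 MeV = 1.58 fm.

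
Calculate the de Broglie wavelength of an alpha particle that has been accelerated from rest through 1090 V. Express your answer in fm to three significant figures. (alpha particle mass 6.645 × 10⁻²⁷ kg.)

KE = 2eV = 2 × 1.602 × 10⁻¹⁹ × 1090 = 3.492 × 10⁻¹⁶ J.
p = √(2mKE) = √(2 × 6.645 × 10⁻²⁷ × 3.492 × 10⁻¹⁶) = 2.154 × 10⁻²¹ kg·m/s.
λ = h/p = 6.626 × 10⁻³⁴ / 2.154 × 10⁻²¹ = 3.08 × 10⁻¹³ m = 308 fm.

λ = 308 fm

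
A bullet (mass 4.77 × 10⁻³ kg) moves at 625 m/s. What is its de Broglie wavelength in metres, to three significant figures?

λ = 2.22 × 10⁻³⁴ m

p = mv = 4.77 × 10⁻³ × 625 = 2.981 kg·m/s.
λ = h/p = 6.626 × 10⁻³⁴ / 2.981 = 2.22 × 10⁻³⁴ m.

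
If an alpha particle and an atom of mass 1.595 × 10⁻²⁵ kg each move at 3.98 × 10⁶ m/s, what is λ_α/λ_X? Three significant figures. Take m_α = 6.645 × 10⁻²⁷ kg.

At fixed v, p = mv so λ = h/(mv) ∝ 1/m.
λ_α/λ_X = m_X/m_α = 1.595 × 10⁻²⁵/6.645 × 10⁻²⁷ = 24.0.

λ_α/λ_X = 24.0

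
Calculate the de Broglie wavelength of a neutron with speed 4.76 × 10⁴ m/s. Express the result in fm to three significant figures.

p = mv = 1.675 × 10⁻²⁷ × 4.76 × 10⁴ = 7.973 × 10⁻²³ kg·m/s.
λ = h/p = 6.626 × 10⁻³⁴ / 7.973 × 10⁻²³ = 8.31 × 10⁻¹² m = 8310 fm.

λ = 8310 fm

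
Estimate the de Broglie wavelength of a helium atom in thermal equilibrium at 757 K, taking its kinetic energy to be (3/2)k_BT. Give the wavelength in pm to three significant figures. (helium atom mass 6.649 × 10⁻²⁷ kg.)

KE = (3/2)k_BT = 1.5 × 1.381 × 10⁻²³ × 757 = 1.568 × 10⁻²⁰ J.
p = √(2mKE) = √(2 × 6.649 × 10⁻²⁷ × 1.568 × 10⁻²⁰) = 1.444 × 10⁻²³ kg·m/s.
λ = h/p = 4.59 × 10⁻¹¹ m = 45.9 pm.

λ = 45.9 pm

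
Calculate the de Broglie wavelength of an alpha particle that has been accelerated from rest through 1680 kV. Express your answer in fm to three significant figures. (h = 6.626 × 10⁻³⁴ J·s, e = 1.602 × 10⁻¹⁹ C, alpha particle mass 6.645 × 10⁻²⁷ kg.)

KE = 2eV = 2 × 1.602 × 10⁻¹⁹ × 1.680 × 10⁶ = 5.383 × 10⁻¹³ J.
p = √(2mKE) = √(2 × 6.645 × 10⁻²⁷ × 5.383 × 10⁻¹³) = 8.458 × 10⁻²⁰ kg·m/s.
λ = h/p = 6.626 × 10⁻³⁴ / 8.458 × 10⁻²⁰ = 7.83 × 10⁻¹⁵ m = 7.83 fm.

λ = 7.83 fm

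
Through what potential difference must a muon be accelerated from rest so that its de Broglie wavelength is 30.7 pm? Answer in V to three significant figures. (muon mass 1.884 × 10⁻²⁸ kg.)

p = h/λ = 6.626 × 10⁻³⁴ / 3.070 × 10⁻¹¹ = 2.158 × 10⁻²³ kg·m/s.
KE = p²/(2m) = 1.236 × 10⁻¹⁸ J.
V = KE/e = 1.236 × 10⁻¹⁸ / (1.602 × 10⁻¹⁹) = 7.72 V.

V = 7.72 V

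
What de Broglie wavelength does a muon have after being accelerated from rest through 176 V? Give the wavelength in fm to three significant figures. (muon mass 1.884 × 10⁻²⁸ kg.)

λ = 6430 fm

KE = eV = 1.602 × 10⁻¹⁹ × 176.0 = 2.820 × 10⁻¹⁷ J.
p = √(2mKE) = √(2 × 1.884 × 10⁻²⁸ × 2.820 × 10⁻¹⁷) = 1.031 × 10⁻²² kg·m/s.
λ = h/p = 6.626 × 10⁻³⁴ / 1.031 × 10⁻²² = 6.43 × 10⁻¹² m = 6430 fm.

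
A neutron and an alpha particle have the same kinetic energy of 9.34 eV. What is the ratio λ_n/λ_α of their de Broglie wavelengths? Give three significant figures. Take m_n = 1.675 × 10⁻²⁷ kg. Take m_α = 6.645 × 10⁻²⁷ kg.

λ_n/λ_α = 1.99

At fixed KE, p = √(2mKE) so λ = h/p ∝ 1/√m.
λ_n/λ_α = √(m_α/m_n) = √(6.645 × 10⁻²⁷/1.675 × 10⁻²⁷) = √(3.967) = 1.99.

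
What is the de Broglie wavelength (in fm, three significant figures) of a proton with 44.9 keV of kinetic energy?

λ = 135 fm

KE = 44.9 keV = 7.193 × 10⁻¹⁵ J.
p = √(2mKE) = √(2 × 1.673 × 10⁻²⁷ × 7.193 × 10⁻¹⁵) = 4.906 × 10⁻²¹ kg·m/s.
λ = h/p = 6.626 × 10⁻³⁴ / 4.906 × 10⁻²¹ = 1.35 × 10⁻¹³ m = 135 fm.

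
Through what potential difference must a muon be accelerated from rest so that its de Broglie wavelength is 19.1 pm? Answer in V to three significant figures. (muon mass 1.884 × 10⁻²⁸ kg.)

V = 19.9 V

p = h/λ = 6.626 × 10⁻³⁴ / 1.910 × 10⁻¹¹ = 3.469 × 10⁻²³ kg·m/s.
KE = p²/(2m) = 3.194 × 10⁻¹⁸ J.
V = KE/e = 3.194 × 10⁻¹⁸ / (1.602 × 10⁻¹⁹) = 19.9 V.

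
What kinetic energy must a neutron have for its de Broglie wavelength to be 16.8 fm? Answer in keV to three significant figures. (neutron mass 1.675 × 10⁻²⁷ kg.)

p = h/λ = 6.626 × 10⁻³⁴ / 1.680 × 10⁻¹⁴ = 3.944 × 10⁻²⁰ kg·m/s.
KE = p²/(2m) = (3.944 × 10⁻²⁰)² / (2 × 1.675 × 10⁻²⁷) = 4.643 × 10⁻¹³ J = 2900 keV.

KE = 2900 keV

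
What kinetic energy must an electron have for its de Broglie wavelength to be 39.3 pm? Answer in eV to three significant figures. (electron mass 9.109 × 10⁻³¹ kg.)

p = h/λ = 6.626 × 10⁻³⁴ / 3.930 × 10⁻¹¹ = 1.686 × 10⁻²³ kg·m/s.
KE = p²/(2m) = (1.686 × 10⁻²³)² / (2 × 9.109 × 10⁻³¹) = 1.560 × 10⁻¹⁶ J = 974 eV.

KE = 974 eV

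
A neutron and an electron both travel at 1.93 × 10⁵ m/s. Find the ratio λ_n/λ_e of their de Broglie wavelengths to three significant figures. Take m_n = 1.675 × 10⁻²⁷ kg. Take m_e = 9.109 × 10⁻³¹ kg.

At fixed v, p = mv so λ = h/(mv) ∝ 1/m.
λ_n/λ_e = m_e/m_n = 9.109 × 10⁻³¹/1.675 × 10⁻²⁷ = 5.44 × 10⁻⁴.

λ_n/λ_e = 5.44 × 10⁻⁴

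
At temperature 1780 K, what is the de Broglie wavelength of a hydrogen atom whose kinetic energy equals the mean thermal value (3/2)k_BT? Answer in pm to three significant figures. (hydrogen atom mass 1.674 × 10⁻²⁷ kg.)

λ = 59.6 pm

KE = (3/2)k_BT = 1.5 × 1.381 × 10⁻²³ × 1780 = 3.687 × 10⁻²⁰ J.
p = √(2mKE) = √(2 × 1.674 × 10⁻²⁷ × 3.687 × 10⁻²⁰) = 1.111 × 10⁻²³ kg·m/s.
λ = h/p = 5.96 × 10⁻¹¹ m = 59.6 pm.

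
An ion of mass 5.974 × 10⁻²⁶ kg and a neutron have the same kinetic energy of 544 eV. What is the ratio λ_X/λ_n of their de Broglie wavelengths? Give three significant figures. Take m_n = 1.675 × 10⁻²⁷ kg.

λ_X/λ_n = 0.167

At fixed KE, p = √(2mKE) so λ = h/p ∝ 1/√m.
λ_X/λ_n = √(m_n/m_X) = √(1.675 × 10⁻²⁷/5.974 × 10⁻²⁶) = √(0.02804) = 0.167.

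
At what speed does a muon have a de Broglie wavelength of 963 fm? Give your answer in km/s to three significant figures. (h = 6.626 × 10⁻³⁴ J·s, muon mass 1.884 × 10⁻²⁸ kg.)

v = 3650 km/s

p = h/λ = 6.626 × 10⁻³⁴ / 9.630 × 10⁻¹³ = 6.881 × 10⁻²² kg·m/s.
v = p/m = 6.881 × 10⁻²² / 1.884 × 10⁻²⁸ = 3.65 × 10⁶ m/s = 3650 km/s.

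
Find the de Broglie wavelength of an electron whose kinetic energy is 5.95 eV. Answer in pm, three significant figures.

λ = 503 pm

KE = 5.95 eV = 9.532 × 10⁻¹⁹ J.
p = √(2mKE) = √(2 × 9.109 × 10⁻³¹ × 9.532 × 10⁻¹⁹) = 1.318 × 10⁻²⁴ kg·m/s.
λ = h/p = 6.626 × 10⁻³⁴ / 1.318 × 10⁻²⁴ = 5.03 × 10⁻¹⁰ m = 503 pm.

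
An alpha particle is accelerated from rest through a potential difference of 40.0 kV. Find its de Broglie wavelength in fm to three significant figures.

λ = 50.8 fm

KE = 2eV = 2 × 1.602 × 10⁻¹⁹ × 4.000 × 10⁴ = 1.282 × 10⁻¹⁴ J.
p = √(2mKE) = √(2 × 6.645 × 10⁻²⁷ × 1.282 × 10⁻¹⁴) = 1.305 × 10⁻²⁰ kg·m/s.
λ = h/p = 6.626 × 10⁻³⁴ / 1.305 × 10⁻²⁰ = 5.08 × 10⁻¹⁴ m = 50.8 fm.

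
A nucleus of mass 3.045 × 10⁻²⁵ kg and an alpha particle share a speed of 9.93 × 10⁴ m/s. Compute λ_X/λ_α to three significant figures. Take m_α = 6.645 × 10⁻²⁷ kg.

λ_X/λ_α = 0.0218

At fixed v, p = mv so λ = h/(mv) ∝ 1/m.
λ_X/λ_α = m_α/m_X = 6.645 × 10⁻²⁷/3.045 × 10⁻²⁵ = 0.0218.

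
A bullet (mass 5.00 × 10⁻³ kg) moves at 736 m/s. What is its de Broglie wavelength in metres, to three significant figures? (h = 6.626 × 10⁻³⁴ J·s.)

p = mv = 5.00 × 10⁻³ × 736 = 3.680 kg·m/s.
λ = h/p = 6.626 × 10⁻³⁴ / 3.680 = 1.80 × 10⁻³⁴ m.

λ = 1.80 × 10⁻³⁴ m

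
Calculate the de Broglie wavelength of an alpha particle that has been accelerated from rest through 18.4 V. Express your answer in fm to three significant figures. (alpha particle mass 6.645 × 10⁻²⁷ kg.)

λ = 2370 fm

KE = 2eV = 2 × 1.602 × 10⁻¹⁹ × 18.40 = 5.895 × 10⁻¹⁸ J.
p = √(2mKE) = √(2 × 6.645 × 10⁻²⁷ × 5.895 × 10⁻¹⁸) = 2.799 × 10⁻²² kg·m/s.
λ = h/p = 6.626 × 10⁻³⁴ / 2.799 × 10⁻²² = 2.37 × 10⁻¹² m = 2370 fm.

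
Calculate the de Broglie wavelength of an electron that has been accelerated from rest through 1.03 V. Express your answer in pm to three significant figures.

λ = 1210 pm

KE = eV = 1.602 × 10⁻¹⁹ × 1.030 = 1.650 × 10⁻¹⁹ J.
p = √(2mKE) = √(2 × 9.109 × 10⁻³¹ × 1.650 × 10⁻¹⁹) = 5.483 × 10⁻²⁵ kg·m/s.
λ = h/p = 6.626 × 10⁻³⁴ / 5.483 × 10⁻²⁵ = 1.21 × 10⁻⁹ m = 1210 pm.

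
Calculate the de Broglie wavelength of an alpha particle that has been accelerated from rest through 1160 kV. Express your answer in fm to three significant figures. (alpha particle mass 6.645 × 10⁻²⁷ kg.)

KE = 2eV = 2 × 1.602 × 10⁻¹⁹ × 1.160 × 10⁶ = 3.717 × 10⁻¹³ J.
p = √(2mKE) = √(2 × 6.645 × 10⁻²⁷ × 3.717 × 10⁻¹³) = 7.028 × 10⁻²⁰ kg·m/s.
λ = h/p = 6.626 × 10⁻³⁴ / 7.028 × 10⁻²⁰ = 9.43 × 10⁻¹⁵ m = 9.43 fm.

λ = 9.43 fm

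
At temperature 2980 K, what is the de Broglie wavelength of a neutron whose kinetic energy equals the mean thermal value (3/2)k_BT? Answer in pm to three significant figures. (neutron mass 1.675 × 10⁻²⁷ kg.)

KE = (3/2)k_BT = 1.5 × 1.381 × 10⁻²³ × 2980 = 6.173 × 10⁻²⁰ J.
p = √(2mKE) = √(2 × 1.675 × 10⁻²⁷ × 6.173 × 10⁻²⁰) = 1.438 × 10⁻²³ kg·m/s.
λ = h/p = 4.61 × 10⁻¹¹ m = 46.1 pm.

λ = 46.1 pm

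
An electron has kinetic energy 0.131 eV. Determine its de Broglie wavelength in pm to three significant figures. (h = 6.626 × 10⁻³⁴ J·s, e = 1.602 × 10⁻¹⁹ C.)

KE = 0.131 eV = 2.099 × 10⁻²⁰ J.
p = √(2mKE) = √(2 × 9.109 × 10⁻³¹ × 2.099 × 10⁻²⁰) = 1.955 × 10⁻²⁵ kg·m/s.
λ = h/p = 6.626 × 10⁻³⁴ / 1.955 × 10⁻²⁵ = 3.39 × 10⁻⁹ m = 3390 pm.

λ = 3390 pm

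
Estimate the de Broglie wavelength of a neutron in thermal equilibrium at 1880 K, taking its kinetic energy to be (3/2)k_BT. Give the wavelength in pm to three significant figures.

KE = (3/2)k_BT = 1.5 × 1.381 × 10⁻²³ × 1880 = 3.894 × 10⁻²⁰ J.
p = √(2mKE) = √(2 × 1.675 × 10⁻²⁷ × 3.894 × 10⁻²⁰) = 1.142 × 10⁻²³ kg·m/s.
λ = h/p = 5.80 × 10⁻¹¹ m = 58.0 pm.

λ = 58.0 pm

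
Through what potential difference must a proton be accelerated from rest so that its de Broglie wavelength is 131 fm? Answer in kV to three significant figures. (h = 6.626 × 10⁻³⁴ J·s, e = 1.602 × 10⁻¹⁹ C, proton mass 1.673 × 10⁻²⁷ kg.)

V = 47.7 kV

p = h/λ = 6.626 × 10⁻³⁴ / 1.310 × 10⁻¹³ = 5.058 × 10⁻²¹ kg·m/s.
KE = p²/(2m) = 7.646 × 10⁻¹⁵ J.
V = KE/e = 7.646 × 10⁻¹⁵ / (1.602 × 10⁻¹⁹) = 47.7 kV.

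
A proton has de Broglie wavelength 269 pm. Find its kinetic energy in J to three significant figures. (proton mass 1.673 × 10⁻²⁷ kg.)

KE = 1.81 × 10⁻²¹ J

p = h/λ = 6.626 × 10⁻³⁴ / 2.690 × 10⁻¹⁰ = 2.463 × 10⁻²⁴ kg·m/s.
KE = p²/(2m) = (2.463 × 10⁻²⁴)² / (2 × 1.673 × 10⁻²⁷) = 1.813 × 10⁻²¹ J = 1.81 × 10⁻²¹ J.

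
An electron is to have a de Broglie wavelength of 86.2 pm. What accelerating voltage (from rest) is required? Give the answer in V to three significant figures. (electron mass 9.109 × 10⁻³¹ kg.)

p = h/λ = 6.626 × 10⁻³⁴ / 8.620 × 10⁻¹¹ = 7.687 × 10⁻²⁴ kg·m/s.
KE = p²/(2m) = 3.243 × 10⁻¹⁷ J.
V = KE/e = 3.243 × 10⁻¹⁷ / (1.602 × 10⁻¹⁹) = 202 V.

V = 202 V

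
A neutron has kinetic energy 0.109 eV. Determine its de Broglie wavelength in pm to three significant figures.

KE = 0.109 eV = 1.746 × 10⁻²⁰ J.
p = √(2mKE) = √(2 × 1.675 × 10⁻²⁷ × 1.746 × 10⁻²⁰) = 7.648 × 10⁻²⁴ kg·m/s.
λ = h/p = 6.626 × 10⁻³⁴ / 7.648 × 10⁻²⁴ = 8.66 × 10⁻¹¹ m = 86.6 pm.

λ = 86.6 pm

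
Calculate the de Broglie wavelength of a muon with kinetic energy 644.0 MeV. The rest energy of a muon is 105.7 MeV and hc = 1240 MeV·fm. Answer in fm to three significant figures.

Total energy E = KE + m₀c² = 644.0 + 105.7 = 749.7 MeV.
(pc)² = E² − (m₀c²)² = (749.7)² − (105.7)² = 5.509 × 10⁵ MeV², so pc = 742.2 MeV.
λ = hc/(pc) = 1240 MeV·fm / 742.2 MeV = 1.67 fm.

λ = 1.67 fm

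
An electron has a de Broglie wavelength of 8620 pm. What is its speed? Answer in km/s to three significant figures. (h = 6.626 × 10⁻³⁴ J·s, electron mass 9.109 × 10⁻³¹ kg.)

p = h/λ = 6.626 × 10⁻³⁴ / 8.620 × 10⁻⁹ = 7.687 × 10⁻²⁶ kg·m/s.
v = p/m = 7.687 × 10⁻²⁶ / 9.109 × 10⁻³¹ = 8.44 × 10⁴ m/s = 84.4 km/s.

v = 84.4 km/s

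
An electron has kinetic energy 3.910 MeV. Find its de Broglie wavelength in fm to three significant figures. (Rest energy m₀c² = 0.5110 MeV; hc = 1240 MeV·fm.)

λ = 282 fm

Total energy E = KE + m₀c² = 3.910 + 0.5110 = 4.4210 MeV.
(pc)² = E² − (m₀c²)² = (4.4210)² − (0.5110)² = 19.28 MeV², so pc = 4.391 MeV.
λ = hc/(pc) = 1240 MeV·fm / 4.391 MeV = 282 fm.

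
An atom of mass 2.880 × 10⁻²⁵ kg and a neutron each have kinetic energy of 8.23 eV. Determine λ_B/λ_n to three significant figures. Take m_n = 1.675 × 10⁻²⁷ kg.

At fixed KE, p = √(2mKE) so λ = h/p ∝ 1/√m.
λ_B/λ_n = √(m_n/m_B) = √(1.675 × 10⁻²⁷/2.880 × 10⁻²⁵) = √(5.816 × 10⁻³) = 0.0763.

λ_B/λ_n = 0.0763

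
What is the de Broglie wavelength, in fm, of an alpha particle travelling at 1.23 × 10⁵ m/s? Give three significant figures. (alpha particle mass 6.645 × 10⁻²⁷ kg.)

λ = 811 fm

p = mv = 6.645 × 10⁻²⁷ × 1.23 × 10⁵ = 8.173 × 10⁻²² kg·m/s.
λ = h/p = 6.626 × 10⁻³⁴ / 8.173 × 10⁻²² = 8.11 × 10⁻¹³ m = 811 fm.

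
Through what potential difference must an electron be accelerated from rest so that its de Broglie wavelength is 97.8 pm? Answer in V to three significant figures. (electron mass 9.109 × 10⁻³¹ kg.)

p = h/λ = 6.626 × 10⁻³⁴ / 9.780 × 10⁻¹¹ = 6.775 × 10⁻²⁴ kg·m/s.
KE = p²/(2m) = 2.520 × 10⁻¹⁷ J.
V = KE/e = 2.520 × 10⁻¹⁷ / (1.602 × 10⁻¹⁹) = 157 V.

V = 157 V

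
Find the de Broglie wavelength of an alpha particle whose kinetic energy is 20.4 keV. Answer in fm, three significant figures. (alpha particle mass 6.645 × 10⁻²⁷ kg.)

KE = 20.4 keV = 3.268 × 10⁻¹⁵ J.
p = √(2mKE) = √(2 × 6.645 × 10⁻²⁷ × 3.268 × 10⁻¹⁵) = 6.590 × 10⁻²¹ kg·m/s.
λ = h/p = 6.626 × 10⁻³⁴ / 6.590 × 10⁻²¹ = 1.01 × 10⁻¹³ m = 101 fm.

λ = 101 fm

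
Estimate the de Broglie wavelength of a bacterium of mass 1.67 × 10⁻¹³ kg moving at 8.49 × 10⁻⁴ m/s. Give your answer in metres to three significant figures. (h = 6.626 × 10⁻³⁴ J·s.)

λ = 4.67 × 10⁻¹⁸ m

p = mv = 1.67 × 10⁻¹³ × 8.49 × 10⁻⁴ = 1.418 × 10⁻¹⁶ kg·m/s.
λ = h/p = 6.626 × 10⁻³⁴ / 1.418 × 10⁻¹⁶ = 4.67 × 10⁻¹⁸ m.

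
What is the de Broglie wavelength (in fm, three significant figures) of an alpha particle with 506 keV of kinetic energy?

KE = 506 keV = 8.106 × 10⁻¹⁴ J.
p = √(2mKE) = √(2 × 6.645 × 10⁻²⁷ × 8.106 × 10⁻¹⁴) = 3.282 × 10⁻²⁰ kg·m/s.
λ = h/p = 6.626 × 10⁻³⁴ / 3.282 × 10⁻²⁰ = 2.02 × 10⁻¹⁴ m = 20.2 fm.

λ = 20.2 fm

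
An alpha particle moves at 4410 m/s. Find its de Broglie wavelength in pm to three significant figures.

λ = 22.6 pm

p = mv = 6.645 × 10⁻²⁷ × 4410 = 2.930 × 10⁻²³ kg·m/s.
λ = h/p = 6.626 × 10⁻³⁴ / 2.930 × 10⁻²³ = 2.26 × 10⁻¹¹ m = 22.6 pm.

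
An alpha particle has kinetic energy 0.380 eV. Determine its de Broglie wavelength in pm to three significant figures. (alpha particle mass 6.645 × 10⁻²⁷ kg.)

KE = 0.380 eV = 6.088 × 10⁻²⁰ J.
p = √(2mKE) = √(2 × 6.645 × 10⁻²⁷ × 6.088 × 10⁻²⁰) = 2.844 × 10⁻²³ kg·m/s.
λ = h/p = 6.626 × 10⁻³⁴ / 2.844 × 10⁻²³ = 2.33 × 10⁻¹¹ m = 23.3 pm.

λ = 23.3 pm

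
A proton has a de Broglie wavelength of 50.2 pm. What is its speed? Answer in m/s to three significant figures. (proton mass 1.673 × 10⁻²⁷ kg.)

p = h/λ = 6.626 × 10⁻³⁴ / 5.020 × 10⁻¹¹ = 1.320 × 10⁻²³ kg·m/s.
v = p/m = 1.320 × 10⁻²³ / 1.673 × 10⁻²⁷ = 7.89 × 10³ m/s = 7890 m/s.

v = 7890 m/s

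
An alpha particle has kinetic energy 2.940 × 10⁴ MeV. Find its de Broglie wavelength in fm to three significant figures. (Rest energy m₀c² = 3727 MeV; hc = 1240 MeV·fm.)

λ = 0.0377 fm

Total energy E = KE + m₀c² = 2.940 × 10⁴ + 3727 = 33127 MeV.
(pc)² = E² − (m₀c²)² = (33127)² − (3727)² = 1.084 × 10⁹ MeV², so pc = 3.292 × 10⁴ MeV.
λ = hc/(pc) = 1240 MeV·fm / 3.292 × 10⁴ MeV = 0.0377 fm.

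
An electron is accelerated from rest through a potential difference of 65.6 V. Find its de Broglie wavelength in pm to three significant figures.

λ = 151 pm

KE = eV = 1.602 × 10⁻¹⁹ × 65.60 = 1.051 × 10⁻¹⁷ J.
p = √(2mKE) = √(2 × 9.109 × 10⁻³¹ × 1.051 × 10⁻¹⁷) = 4.376 × 10⁻²⁴ kg·m/s.
λ = h/p = 6.626 × 10⁻³⁴ / 4.376 × 10⁻²⁴ = 1.51 × 10⁻¹⁰ m = 151 pm.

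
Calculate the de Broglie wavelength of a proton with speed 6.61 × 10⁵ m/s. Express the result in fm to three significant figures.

λ = 599 fm

p = mv = 1.673 × 10⁻²⁷ × 6.61 × 10⁵ = 1.106 × 10⁻²¹ kg·m/s.
λ = h/p = 6.626 × 10⁻³⁴ / 1.106 × 10⁻²¹ = 5.99 × 10⁻¹³ m = 599 fm.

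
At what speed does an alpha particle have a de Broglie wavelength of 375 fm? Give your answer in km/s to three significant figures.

v = 266 km/s

p = h/λ = 6.626 × 10⁻³⁴ / 3.750 × 10⁻¹³ = 1.767 × 10⁻²¹ kg·m/s.
v = p/m = 1.767 × 10⁻²¹ / 6.645 × 10⁻²⁷ = 2.66 × 10⁵ m/s = 266 km/s.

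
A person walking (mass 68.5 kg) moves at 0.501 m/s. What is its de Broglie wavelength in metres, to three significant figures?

p = mv = 68.5 × 0.501 = 3.432 × 10¹ kg·m/s.
λ = h/p = 6.626 × 10⁻³⁴ / 3.432 × 10¹ = 1.93 × 10⁻³⁵ m.

λ = 1.93 × 10⁻³⁵ m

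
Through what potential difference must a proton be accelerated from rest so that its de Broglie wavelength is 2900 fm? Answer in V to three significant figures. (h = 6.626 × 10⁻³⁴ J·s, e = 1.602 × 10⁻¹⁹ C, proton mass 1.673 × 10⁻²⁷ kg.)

V = 97.4 V

p = h/λ = 6.626 × 10⁻³⁴ / 2.900 × 10⁻¹² = 2.285 × 10⁻²² kg·m/s.
KE = p²/(2m) = 1.560 × 10⁻¹⁷ J.
V = KE/e = 1.560 × 10⁻¹⁷ / (1.602 × 10⁻¹⁹) = 97.4 V.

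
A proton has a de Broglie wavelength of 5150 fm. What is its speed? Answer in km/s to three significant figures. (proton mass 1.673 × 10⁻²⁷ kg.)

p = h/λ = 6.626 × 10⁻³⁴ / 5.150 × 10⁻¹² = 1.287 × 10⁻²² kg·m/s.
v = p/m = 1.287 × 10⁻²² / 1.673 × 10⁻²⁷ = 7.69 × 10⁴ m/s = 76.9 km/s.

v = 76.9 km/s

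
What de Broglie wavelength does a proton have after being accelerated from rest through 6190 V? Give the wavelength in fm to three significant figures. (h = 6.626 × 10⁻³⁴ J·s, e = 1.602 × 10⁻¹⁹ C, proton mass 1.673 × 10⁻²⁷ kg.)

KE = eV = 1.602 × 10⁻¹⁹ × 6190 = 9.916 × 10⁻¹⁶ J.
p = √(2mKE) = √(2 × 1.673 × 10⁻²⁷ × 9.916 × 10⁻¹⁶) = 1.822 × 10⁻²¹ kg·m/s.
λ = h/p = 6.626 × 10⁻³⁴ / 1.822 × 10⁻²¹ = 3.64 × 10⁻¹³ m = 364 fm.

λ = 364 fm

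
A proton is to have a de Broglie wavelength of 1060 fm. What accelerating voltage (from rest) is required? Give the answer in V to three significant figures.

V = 729 V

p = h/λ = 6.626 × 10⁻³⁴ / 1.060 × 10⁻¹² = 6.251 × 10⁻²² kg·m/s.
KE = p²/(2m) = 1.168 × 10⁻¹⁶ J.
V = KE/e = 1.168 × 10⁻¹⁶ / (1.602 × 10⁻¹⁹) = 729 V.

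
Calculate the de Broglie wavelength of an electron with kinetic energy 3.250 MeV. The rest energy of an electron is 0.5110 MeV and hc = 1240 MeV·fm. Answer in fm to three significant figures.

Total energy E = KE + m₀c² = 3.250 + 0.5110 = 3.7610 MeV.
(pc)² = E² − (m₀c²)² = (3.7610)² − (0.5110)² = 13.88 MeV², so pc = 3.726 MeV.
λ = hc/(pc) = 1240 MeV·fm / 3.726 MeV = 333 fm.

λ = 333 fm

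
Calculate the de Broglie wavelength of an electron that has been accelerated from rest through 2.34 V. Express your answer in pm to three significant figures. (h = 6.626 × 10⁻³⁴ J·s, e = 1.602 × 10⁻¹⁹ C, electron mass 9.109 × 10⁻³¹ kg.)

KE = eV = 1.602 × 10⁻¹⁹ × 2.340 = 3.749 × 10⁻¹⁹ J.
p = √(2mKE) = √(2 × 9.109 × 10⁻³¹ × 3.749 × 10⁻¹⁹) = 8.264 × 10⁻²⁵ kg·m/s.
λ = h/p = 6.626 × 10⁻³⁴ / 8.264 × 10⁻²⁵ = 8.02 × 10⁻¹⁰ m = 802 pm.

λ = 802 pm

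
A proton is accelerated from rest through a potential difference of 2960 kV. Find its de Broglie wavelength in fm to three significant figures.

KE = eV = 1.602 × 10⁻¹⁹ × 2.960 × 10⁶ = 4.742 × 10⁻¹³ J.
p = √(2mKE) = √(2 × 1.673 × 10⁻²⁷ × 4.742 × 10⁻¹³) = 3.983 × 10⁻²⁰ kg·m/s.
λ = h/p = 6.626 × 10⁻³⁴ / 3.983 × 10⁻²⁰ = 1.66 × 10⁻¹⁴ m = 16.6 fm.

λ = 16.6 fm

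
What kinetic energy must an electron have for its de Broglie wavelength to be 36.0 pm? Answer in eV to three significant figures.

p = h/λ = 6.626 × 10⁻³⁴ / 3.600 × 10⁻¹¹ = 1.841 × 10⁻²³ kg·m/s.
KE = p²/(2m) = (1.841 × 10⁻²³)² / (2 × 9.109 × 10⁻³¹) = 1.860 × 10⁻¹⁶ J = 1160 eV.

KE = 1160 eV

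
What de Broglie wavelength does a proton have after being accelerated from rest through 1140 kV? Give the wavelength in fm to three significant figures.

KE = eV = 1.602 × 10⁻¹⁹ × 1.140 × 10⁶ = 1.826 × 10⁻¹³ J.
p = √(2mKE) = √(2 × 1.673 × 10⁻²⁷ × 1.826 × 10⁻¹³) = 2.472 × 10⁻²⁰ kg·m/s.
λ = h/p = 6.626 × 10⁻³⁴ / 2.472 × 10⁻²⁰ = 2.68 × 10⁻¹⁴ m = 26.8 fm.

λ = 26.8 fm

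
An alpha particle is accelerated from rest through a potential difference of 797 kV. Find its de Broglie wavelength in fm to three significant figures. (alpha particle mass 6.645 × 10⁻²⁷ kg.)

λ = 11.4 fm

KE = 2eV = 2 × 1.602 × 10⁻¹⁹ × 7.970 × 10⁵ = 2.554 × 10⁻¹³ J.
p = √(2mKE) = √(2 × 6.645 × 10⁻²⁷ × 2.554 × 10⁻¹³) = 5.826 × 10⁻²⁰ kg·m/s.
λ = h/p = 6.626 × 10⁻³⁴ / 5.826 × 10⁻²⁰ = 1.14 × 10⁻¹⁴ m = 11.4 fm.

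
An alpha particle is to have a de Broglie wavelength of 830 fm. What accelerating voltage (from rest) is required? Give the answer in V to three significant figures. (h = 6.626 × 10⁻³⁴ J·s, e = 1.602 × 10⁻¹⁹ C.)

V = 150 V

p = h/λ = 6.626 × 10⁻³⁴ / 8.300 × 10⁻¹³ = 7.983 × 10⁻²² kg·m/s.
KE = p²/(2m) = 4.795 × 10⁻¹⁷ J.
V = KE/2e = 4.795 × 10⁻¹⁷ / (2 × 1.602 × 10⁻¹⁹) = 150 V.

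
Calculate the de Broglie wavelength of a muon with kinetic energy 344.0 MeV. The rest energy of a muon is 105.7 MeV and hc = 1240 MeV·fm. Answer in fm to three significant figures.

Total energy E = KE + m₀c² = 344.0 + 105.7 = 449.7 MeV.
(pc)² = E² − (m₀c²)² = (449.7)² − (105.7)² = 1.911 × 10⁵ MeV², so pc = 437.1 MeV.
λ = hc/(pc) = 1240 MeV·fm / 437.1 MeV = 2.84 fm.

λ = 2.84 fm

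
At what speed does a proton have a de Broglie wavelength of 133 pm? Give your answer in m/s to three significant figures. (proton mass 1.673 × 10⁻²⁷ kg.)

p = h/λ = 6.626 × 10⁻³⁴ / 1.330 × 10⁻¹⁰ = 4.982 × 10⁻²⁴ kg·m/s.
v = p/m = 4.982 × 10⁻²⁴ / 1.673 × 10⁻²⁷ = 2.98 × 10³ m/s = 2980 m/s.

v = 2980 m/s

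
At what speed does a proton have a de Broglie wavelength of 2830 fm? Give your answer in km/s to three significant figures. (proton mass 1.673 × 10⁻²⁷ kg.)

v = 140 km/s

p = h/λ = 6.626 × 10⁻³⁴ / 2.830 × 10⁻¹² = 2.341 × 10⁻²² kg·m/s.
v = p/m = 2.341 × 10⁻²² / 1.673 × 10⁻²⁷ = 1.40 × 10⁵ m/s = 140 km/s.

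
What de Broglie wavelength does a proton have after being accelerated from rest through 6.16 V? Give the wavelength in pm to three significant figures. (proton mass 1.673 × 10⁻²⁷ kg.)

KE = eV = 1.602 × 10⁻¹⁹ × 6.160 = 9.868 × 10⁻¹⁹ J.
p = √(2mKE) = √(2 × 1.673 × 10⁻²⁷ × 9.868 × 10⁻¹⁹) = 5.746 × 10⁻²³ kg·m/s.
λ = h/p = 6.626 × 10⁻³⁴ / 5.746 × 10⁻²³ = 1.15 × 10⁻¹¹ m = 11.5 pm.

λ = 11.5 pm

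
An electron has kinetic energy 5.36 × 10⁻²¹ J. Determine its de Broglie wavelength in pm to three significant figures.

p = √(2mKE) = √(2 × 9.109 × 10⁻³¹ × 5.360 × 10⁻²¹) = 9.882 × 10⁻²⁶ kg·m/s.
λ = h/p = 6.626 × 10⁻³⁴ / 9.882 × 10⁻²⁶ = 6.71 × 10⁻⁹ m = 6710 pm.

λ = 6710 pm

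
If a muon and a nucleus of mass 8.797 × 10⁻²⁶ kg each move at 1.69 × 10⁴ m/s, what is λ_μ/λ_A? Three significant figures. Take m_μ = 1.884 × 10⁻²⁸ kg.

λ_μ/λ_A = 467

At fixed v, p = mv so λ = h/(mv) ∝ 1/m.
λ_μ/λ_A = m_A/m_μ = 8.797 × 10⁻²⁶/1.884 × 10⁻²⁸ = 467.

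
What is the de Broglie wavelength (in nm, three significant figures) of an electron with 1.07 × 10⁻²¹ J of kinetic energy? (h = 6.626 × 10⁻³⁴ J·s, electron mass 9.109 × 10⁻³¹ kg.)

λ = 15.0 nm

p = √(2mKE) = √(2 × 9.109 × 10⁻³¹ × 1.070 × 10⁻²¹) = 4.415 × 10⁻²⁶ kg·m/s.
λ = h/p = 6.626 × 10⁻³⁴ / 4.415 × 10⁻²⁶ = 1.50 × 10⁻⁸ m = 15.0 nm.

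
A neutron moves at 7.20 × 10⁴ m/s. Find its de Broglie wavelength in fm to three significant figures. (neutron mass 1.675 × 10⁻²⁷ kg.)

λ = 5490 fm

p = mv = 1.675 × 10⁻²⁷ × 7.20 × 10⁴ = 1.206 × 10⁻²² kg·m/s.
λ = h/p = 6.626 × 10⁻³⁴ / 1.206 × 10⁻²² = 5.49 × 10⁻¹² m = 5490 fm.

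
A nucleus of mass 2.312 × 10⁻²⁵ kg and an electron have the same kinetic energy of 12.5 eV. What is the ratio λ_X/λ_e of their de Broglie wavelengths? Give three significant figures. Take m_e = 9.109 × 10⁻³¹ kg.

λ_X/λ_e = 1.98 × 10⁻³

At fixed KE, p = √(2mKE) so λ = h/p ∝ 1/√m.
λ_X/λ_e = √(m_e/m_X) = √(9.109 × 10⁻³¹/2.312 × 10⁻²⁵) = √(3.940 × 10⁻⁶) = 1.98 × 10⁻³.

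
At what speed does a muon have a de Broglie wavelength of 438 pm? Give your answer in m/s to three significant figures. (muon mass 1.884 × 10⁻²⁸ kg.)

v = 8030 m/s

p = h/λ = 6.626 × 10⁻³⁴ / 4.380 × 10⁻¹⁰ = 1.513 × 10⁻²⁴ kg·m/s.
v = p/m = 1.513 × 10⁻²⁴ / 1.884 × 10⁻²⁸ = 8.03 × 10³ m/s = 8030 m/s.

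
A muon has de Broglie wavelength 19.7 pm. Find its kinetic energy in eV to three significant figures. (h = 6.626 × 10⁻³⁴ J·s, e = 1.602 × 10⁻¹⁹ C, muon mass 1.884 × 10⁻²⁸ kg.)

p = h/λ = 6.626 × 10⁻³⁴ / 1.970 × 10⁻¹¹ = 3.363 × 10⁻²³ kg·m/s.
KE = p²/(2m) = (3.363 × 10⁻²³)² / (2 × 1.884 × 10⁻²⁸) = 3.002 × 10⁻¹⁸ J = 18.7 eV.

KE = 18.7 eV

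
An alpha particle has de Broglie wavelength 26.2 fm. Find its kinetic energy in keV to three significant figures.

p = h/λ = 6.626 × 10⁻³⁴ / 2.620 × 10⁻¹⁴ = 2.529 × 10⁻²⁰ kg·m/s.
KE = p²/(2m) = (2.529 × 10⁻²⁰)² / (2 × 6.645 × 10⁻²⁷) = 4.813 × 10⁻¹⁴ J = 300 keV.

KE = 300 keV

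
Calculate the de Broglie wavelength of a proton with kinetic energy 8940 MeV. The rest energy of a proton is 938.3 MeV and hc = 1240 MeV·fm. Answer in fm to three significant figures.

λ = 0.126 fm

Total energy E = KE + m₀c² = 8940 + 938.3 = 9878.3 MeV.
(pc)² = E² − (m₀c²)² = (9878.3)² − (938.3)² = 9.670 × 10⁷ MeV², so pc = 9834 MeV.
λ = hc/(pc) = 1240 MeV·fm / 9834 MeV = 0.126 fm.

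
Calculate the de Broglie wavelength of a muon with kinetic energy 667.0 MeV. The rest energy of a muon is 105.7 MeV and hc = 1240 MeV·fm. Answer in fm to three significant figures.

Total energy E = KE + m₀c² = 667.0 + 105.7 = 772.7 MeV.
(pc)² = E² − (m₀c²)² = (772.7)² − (105.7)² = 5.859 × 10⁵ MeV², so pc = 765.4 MeV.
λ = hc/(pc) = 1240 MeV·fm / 765.4 MeV = 1.62 fm.

λ = 1.62 fm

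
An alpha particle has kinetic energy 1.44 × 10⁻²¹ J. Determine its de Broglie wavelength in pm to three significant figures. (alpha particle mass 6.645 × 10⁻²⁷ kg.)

λ = 151 pm

p = √(2mKE) = √(2 × 6.645 × 10⁻²⁷ × 1.440 × 10⁻²¹) = 4.375 × 10⁻²⁴ kg·m/s.
λ = h/p = 6.626 × 10⁻³⁴ / 4.375 × 10⁻²⁴ = 1.51 × 10⁻¹⁰ m = 151 pm.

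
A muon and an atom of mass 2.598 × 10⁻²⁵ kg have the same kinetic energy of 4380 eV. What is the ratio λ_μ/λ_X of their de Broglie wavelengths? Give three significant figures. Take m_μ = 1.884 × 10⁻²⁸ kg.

At fixed KE, p = √(2mKE) so λ = h/p ∝ 1/√m.
λ_μ/λ_X = √(m_X/m_μ) = √(2.598 × 10⁻²⁵/1.884 × 10⁻²⁸) = √(1379) = 37.1.

λ_μ/λ_X = 37.1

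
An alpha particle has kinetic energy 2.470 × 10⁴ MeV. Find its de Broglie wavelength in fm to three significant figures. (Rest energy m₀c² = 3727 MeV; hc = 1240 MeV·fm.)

λ = 0.0440 fm

Total energy E = KE + m₀c² = 2.470 × 10⁴ + 3727 = 28427 MeV.
(pc)² = E² − (m₀c²)² = (28427)² − (3727)² = 7.942 × 10⁸ MeV², so pc = 2.818 × 10⁴ MeV.
λ = hc/(pc) = 1240 MeV·fm / 2.818 × 10⁴ MeV = 0.0440 fm.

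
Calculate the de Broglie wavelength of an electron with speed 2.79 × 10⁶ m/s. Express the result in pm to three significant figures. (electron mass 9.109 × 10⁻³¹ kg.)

λ = 261 pm

p = mv = 9.109 × 10⁻³¹ × 2.79 × 10⁶ = 2.541 × 10⁻²⁴ kg·m/s.
λ = h/p = 6.626 × 10⁻³⁴ / 2.541 × 10⁻²⁴ = 2.61 × 10⁻¹⁰ m = 261 pm.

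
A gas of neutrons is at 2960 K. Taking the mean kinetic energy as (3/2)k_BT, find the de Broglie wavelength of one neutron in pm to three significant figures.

KE = (3/2)k_BT = 1.5 × 1.381 × 10⁻²³ × 2960 = 6.132 × 10⁻²⁰ J.
p = √(2mKE) = √(2 × 1.675 × 10⁻²⁷ × 6.132 × 10⁻²⁰) = 1.433 × 10⁻²³ kg·m/s.
λ = h/p = 4.62 × 10⁻¹¹ m = 46.2 pm.

λ = 46.2 pm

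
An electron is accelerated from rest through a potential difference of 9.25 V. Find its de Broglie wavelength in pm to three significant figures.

KE = eV = 1.602 × 10⁻¹⁹ × 9.250 = 1.482 × 10⁻¹⁸ J.
p = √(2mKE) = √(2 × 9.109 × 10⁻³¹ × 1.482 × 10⁻¹⁸) = 1.643 × 10⁻²⁴ kg·m/s.
λ = h/p = 6.626 × 10⁻³⁴ / 1.643 × 10⁻²⁴ = 4.03 × 10⁻¹⁰ m = 403 pm.

λ = 403 pm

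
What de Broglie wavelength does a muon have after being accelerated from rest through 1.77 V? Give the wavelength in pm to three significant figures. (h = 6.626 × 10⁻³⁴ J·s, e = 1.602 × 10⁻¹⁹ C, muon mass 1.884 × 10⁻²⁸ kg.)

λ = 64.1 pm

KE = eV = 1.602 × 10⁻¹⁹ × 1.770 = 2.836 × 10⁻¹⁹ J.
p = √(2mKE) = √(2 × 1.884 × 10⁻²⁸ × 2.836 × 10⁻¹⁹) = 1.034 × 10⁻²³ kg·m/s.
λ = h/p = 6.626 × 10⁻³⁴ / 1.034 × 10⁻²³ = 6.41 × 10⁻¹¹ m = 64.1 pm.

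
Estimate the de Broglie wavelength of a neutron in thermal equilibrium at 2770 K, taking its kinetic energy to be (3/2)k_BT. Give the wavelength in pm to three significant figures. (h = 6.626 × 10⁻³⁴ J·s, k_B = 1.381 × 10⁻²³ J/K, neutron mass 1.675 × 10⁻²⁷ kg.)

λ = 47.8 pm

KE = (3/2)k_BT = 1.5 × 1.381 × 10⁻²³ × 2770 = 5.738 × 10⁻²⁰ J.
p = √(2mKE) = √(2 × 1.675 × 10⁻²⁷ × 5.738 × 10⁻²⁰) = 1.386 × 10⁻²³ kg·m/s.
λ = h/p = 4.78 × 10⁻¹¹ m = 47.8 pm.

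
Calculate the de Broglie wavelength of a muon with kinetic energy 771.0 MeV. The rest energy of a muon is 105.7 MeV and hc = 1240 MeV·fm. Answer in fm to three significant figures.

Total energy E = KE + m₀c² = 771.0 + 105.7 = 876.7 MeV.
(pc)² = E² − (m₀c²)² = (876.7)² − (105.7)² = 7.574 × 10⁵ MeV², so pc = 870.3 MeV.
λ = hc/(pc) = 1240 MeV·fm / 870.3 MeV = 1.42 fm.

λ = 1.42 fm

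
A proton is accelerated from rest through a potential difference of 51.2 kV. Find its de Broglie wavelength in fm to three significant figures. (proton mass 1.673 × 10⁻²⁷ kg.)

λ = 126 fm

KE = eV = 1.602 × 10⁻¹⁹ × 5.120 × 10⁴ = 8.202 × 10⁻¹⁵ J.
p = √(2mKE) = √(2 × 1.673 × 10⁻²⁷ × 8.202 × 10⁻¹⁵) = 5.239 × 10⁻²¹ kg·m/s.
λ = h/p = 6.626 × 10⁻³⁴ / 5.239 × 10⁻²¹ = 1.26 × 10⁻¹³ m = 126 fm.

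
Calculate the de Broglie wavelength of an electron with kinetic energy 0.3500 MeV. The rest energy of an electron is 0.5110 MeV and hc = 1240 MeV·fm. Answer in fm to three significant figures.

λ = 1790 fm

Total energy E = KE + m₀c² = 0.3500 + 0.5110 = 0.8610 MeV.
(pc)² = E² − (m₀c²)² = (0.8610)² − (0.5110)² = 0.4802 MeV², so pc = 0.6930 MeV.
λ = hc/(pc) = 1240 MeV·fm / 0.6930 MeV = 1790 fm.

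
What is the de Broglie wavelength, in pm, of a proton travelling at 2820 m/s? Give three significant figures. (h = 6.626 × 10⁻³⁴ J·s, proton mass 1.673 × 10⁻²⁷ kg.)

λ = 140 pm

p = mv = 1.673 × 10⁻²⁷ × 2820 = 4.718 × 10⁻²⁴ kg·m/s.
λ = h/p = 6.626 × 10⁻³⁴ / 4.718 × 10⁻²⁴ = 1.40 × 10⁻¹⁰ m = 140 pm.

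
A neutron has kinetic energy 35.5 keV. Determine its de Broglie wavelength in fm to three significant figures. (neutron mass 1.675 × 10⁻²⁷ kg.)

KE = 35.5 keV = 5.687 × 10⁻¹⁵ J.
p = √(2mKE) = √(2 × 1.675 × 10⁻²⁷ × 5.687 × 10⁻¹⁵) = 4.365 × 10⁻²¹ kg·m/s.
λ = h/p = 6.626 × 10⁻³⁴ / 4.365 × 10⁻²¹ = 1.52 × 10⁻¹³ m = 152 fm.

λ = 152 fm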